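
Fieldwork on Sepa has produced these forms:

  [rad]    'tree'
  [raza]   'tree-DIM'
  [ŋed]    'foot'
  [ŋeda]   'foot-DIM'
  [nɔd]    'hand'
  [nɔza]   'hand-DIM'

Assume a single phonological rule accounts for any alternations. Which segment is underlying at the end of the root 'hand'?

/z/

'hand' shows [d] ~ [z] at the end of the stem ([nɔd] vs [nɔza]).
Compare 'foot', with invariant [d] in [ŋed] and [ŋeda]: an analysis with underlying /d/ and a rule producing [z] before the DIM suffix would wrongly predict alternation here too.
The underlying segment must be /z/; voiced fricatives become stops word-finally, yielding [d] there.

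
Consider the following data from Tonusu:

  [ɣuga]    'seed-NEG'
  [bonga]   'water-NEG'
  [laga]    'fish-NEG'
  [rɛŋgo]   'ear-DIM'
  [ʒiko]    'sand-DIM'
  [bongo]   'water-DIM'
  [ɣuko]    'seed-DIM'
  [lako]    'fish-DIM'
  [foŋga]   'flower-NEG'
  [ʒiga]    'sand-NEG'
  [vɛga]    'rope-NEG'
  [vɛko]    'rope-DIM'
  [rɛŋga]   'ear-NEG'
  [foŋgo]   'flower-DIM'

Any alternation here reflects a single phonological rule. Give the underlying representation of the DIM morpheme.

The DIM suffix surfaces as [-go] and [-ko], depending on the final segment of the stem.
The NEG suffix, which begins with [g], is invariant after every stem; so [g] is not altered by any rule here.
So the underlying form is /-ko/, and voiceless stops become voiced after a nasal.

/-ko/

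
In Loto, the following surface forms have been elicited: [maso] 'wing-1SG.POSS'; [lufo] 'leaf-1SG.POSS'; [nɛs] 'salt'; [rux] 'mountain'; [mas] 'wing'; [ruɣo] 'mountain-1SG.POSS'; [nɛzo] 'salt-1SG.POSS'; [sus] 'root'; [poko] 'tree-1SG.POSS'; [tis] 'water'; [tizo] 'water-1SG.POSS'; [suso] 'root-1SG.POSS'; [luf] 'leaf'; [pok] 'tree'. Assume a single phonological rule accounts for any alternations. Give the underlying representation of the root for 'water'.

The stem for 'water' ends in [s] in [tis] but [z] in [tizo].
The stem 'root' ([sus], [suso]) shows [s] unchanged in both environments, so [s] cannot be basic with [z] derived before the 1SG.POSS suffix.
The underlying segment must be /z/; voiced obstruents become voiceless word-finally, yielding [s] there.

/tiz/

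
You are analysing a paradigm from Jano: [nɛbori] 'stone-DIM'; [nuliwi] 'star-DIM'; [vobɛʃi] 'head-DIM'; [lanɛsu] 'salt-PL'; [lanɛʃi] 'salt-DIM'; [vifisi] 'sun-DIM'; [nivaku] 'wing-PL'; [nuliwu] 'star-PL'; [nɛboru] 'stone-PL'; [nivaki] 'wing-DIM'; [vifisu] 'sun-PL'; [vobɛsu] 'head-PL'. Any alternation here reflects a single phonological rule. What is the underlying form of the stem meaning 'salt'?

The root 'salt' surfaces as [lanɛsu] and [lanɛʃi], with a stem-final [s] ~ [ʃ] alternation.
If /s/ were underlying and a rule turned it into [ʃ] before the DIM suffix, 'sun' would also alternate; but it has [s] in both [vifisu] and [vifisi].
So /ʃ/ is underlying, and a rule of depalatalization — palato-alveolar /ʃ/ becomes [s] when no front vowel follows — gives [s].
So 'salt' = /lanɛʃ/.

/lanɛʃ/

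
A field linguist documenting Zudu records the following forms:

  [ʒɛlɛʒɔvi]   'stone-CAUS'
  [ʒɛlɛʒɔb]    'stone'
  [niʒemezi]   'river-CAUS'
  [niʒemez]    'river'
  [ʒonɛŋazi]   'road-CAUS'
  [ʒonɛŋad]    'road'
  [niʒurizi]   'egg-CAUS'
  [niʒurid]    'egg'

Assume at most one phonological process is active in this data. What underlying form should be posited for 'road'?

/ʒonɛŋad/

In [ʒonɛŋazi] and [ʒonɛŋad] the final segment of 'road' alternates: [z] ~ [d].
If /z/ were underlying and a rule turned it into [d] in isolation, 'river' would also alternate; but it has [z] in both [niʒemezi] and [niʒemez].
Therefore /d/ is basic and [z] is derived by intervocalic spirantization (voiced stops become fricatives between vowels).
The underlying form of 'road' is therefore /ʒonɛŋad/.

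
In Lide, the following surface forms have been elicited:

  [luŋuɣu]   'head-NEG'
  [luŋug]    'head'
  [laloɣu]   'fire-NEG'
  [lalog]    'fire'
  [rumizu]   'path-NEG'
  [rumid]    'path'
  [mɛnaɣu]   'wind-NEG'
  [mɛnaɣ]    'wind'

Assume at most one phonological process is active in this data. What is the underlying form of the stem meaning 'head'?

/luŋug/

'head' shows [ɣ] ~ [g] at the end of the stem ([luŋuɣu] vs [luŋug]).
The stem 'wind' ([mɛnaɣu], [mɛnaɣ]) shows [ɣ] unchanged in both environments, so [ɣ] cannot be basic with [g] derived in isolation.
Therefore /g/ is basic and [ɣ] is derived by intervocalic spirantization (voiced stops become fricatives between vowels).
So 'head' = /luŋug/.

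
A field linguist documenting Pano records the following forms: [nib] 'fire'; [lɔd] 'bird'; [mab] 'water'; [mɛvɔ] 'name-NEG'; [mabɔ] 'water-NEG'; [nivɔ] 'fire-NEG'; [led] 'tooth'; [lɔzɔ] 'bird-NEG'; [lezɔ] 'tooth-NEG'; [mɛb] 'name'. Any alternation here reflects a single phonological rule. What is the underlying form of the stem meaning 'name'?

'name' shows [b] ~ [v] at the end of the stem ([mɛb] vs [mɛvɔ]).
But 'water' keeps [b] in both environments ([mab], [mabɔ]), so there is no rule changing /b/ to [v] before the NEG suffix.
The alternation reflects word-final hardening: voiced fricatives become stops word-finally. /v/ is underlying.
Hence 'name' is /mɛv/ underlyingly.

/mɛv/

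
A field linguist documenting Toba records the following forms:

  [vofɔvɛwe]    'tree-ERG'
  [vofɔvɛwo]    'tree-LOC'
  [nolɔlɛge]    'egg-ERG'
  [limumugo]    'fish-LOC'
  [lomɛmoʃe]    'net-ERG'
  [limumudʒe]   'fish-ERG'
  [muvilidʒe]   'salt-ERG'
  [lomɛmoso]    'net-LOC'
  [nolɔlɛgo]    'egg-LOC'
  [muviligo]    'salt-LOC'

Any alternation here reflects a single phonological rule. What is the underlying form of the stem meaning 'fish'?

/limumudʒ/

In [limumudʒe] and [limumugo] the final segment of 'fish' alternates: [dʒ] ~ [g].
The stem 'egg' ([nolɔlɛge], [nolɔlɛgo]) shows [g] unchanged in both environments, so [g] cannot be basic with [dʒ] derived before the ERG suffix.
So /dʒ/ is underlying, and a rule of depalatalization — palato-alveolar /dʒ/ and /ʃ/ become [g] and [s] when no front vowel follows — gives [g].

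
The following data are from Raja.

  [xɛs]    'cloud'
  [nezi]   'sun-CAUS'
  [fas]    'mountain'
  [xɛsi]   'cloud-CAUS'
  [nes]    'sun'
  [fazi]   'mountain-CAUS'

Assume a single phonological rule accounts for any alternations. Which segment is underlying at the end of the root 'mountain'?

/z/

In [fazi] and [fas] the final segment of 'mountain' alternates: [z] ~ [s].
If /s/ were underlying and a rule turned it into [z] before the CAUS suffix, 'cloud' would also alternate; but it has [s] in both [xɛsi] and [xɛs].
So /z/ is underlying, and a rule of word-final obstruent devoicing — voiced obstruents become voiceless word-finally — gives [s].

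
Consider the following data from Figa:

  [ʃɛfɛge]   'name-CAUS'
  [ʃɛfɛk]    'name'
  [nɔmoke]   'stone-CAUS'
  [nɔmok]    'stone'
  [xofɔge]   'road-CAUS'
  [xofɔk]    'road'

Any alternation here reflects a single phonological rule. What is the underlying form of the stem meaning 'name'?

/ʃɛfɛg/

The stem for 'name' ends in [g] in [ʃɛfɛge] but [k] in [ʃɛfɛk].
Compare 'stone', with invariant [k] in [nɔmoke] and [nɔmok]: an analysis with underlying /k/ and a rule producing [g] before the CAUS suffix would wrongly predict alternation here too.
The underlying segment must be /g/; voiced obstruents become voiceless word-finally, yielding [k] there.
So 'name' = /ʃɛfɛg/.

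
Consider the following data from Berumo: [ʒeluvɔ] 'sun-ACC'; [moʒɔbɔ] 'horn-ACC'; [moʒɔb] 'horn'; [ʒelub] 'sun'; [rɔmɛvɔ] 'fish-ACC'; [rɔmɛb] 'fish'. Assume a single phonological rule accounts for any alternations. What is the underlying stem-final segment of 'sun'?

/v/

In [ʒeluvɔ] and [ʒelub] the final segment of 'sun' alternates: [v] ~ [b].
Compare 'horn', with invariant [b] in [moʒɔbɔ] and [moʒɔb]: an analysis with underlying /b/ and a rule producing [v] before the ACC suffix would wrongly predict alternation here too.
So /v/ is underlying, and a rule of word-final hardening — voiced fricatives become stops word-finally — gives [b].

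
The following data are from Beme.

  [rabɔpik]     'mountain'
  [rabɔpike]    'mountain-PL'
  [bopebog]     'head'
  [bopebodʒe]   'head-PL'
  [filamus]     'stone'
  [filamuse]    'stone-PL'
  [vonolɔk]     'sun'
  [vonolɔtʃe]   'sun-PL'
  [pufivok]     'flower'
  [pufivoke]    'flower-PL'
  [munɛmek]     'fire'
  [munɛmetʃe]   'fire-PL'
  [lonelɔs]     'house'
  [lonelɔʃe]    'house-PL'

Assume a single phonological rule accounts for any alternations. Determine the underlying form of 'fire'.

/munɛmetʃ/

In [munɛmek] and [munɛmetʃe] the final segment of 'fire' alternates: [k] ~ [tʃ].
The stem 'mountain' ([rabɔpik], [rabɔpike]) shows [k] unchanged in both environments, so [k] cannot be basic with [tʃ] derived before the PL suffix.
The underlying segment must be /tʃ/; palato-alveolar /tʃ/, /dʒ/ and /ʃ/ become [k], [g] and [s] when no front vowel follows, yielding [k] there.
So 'fire' = /munɛmetʃ/.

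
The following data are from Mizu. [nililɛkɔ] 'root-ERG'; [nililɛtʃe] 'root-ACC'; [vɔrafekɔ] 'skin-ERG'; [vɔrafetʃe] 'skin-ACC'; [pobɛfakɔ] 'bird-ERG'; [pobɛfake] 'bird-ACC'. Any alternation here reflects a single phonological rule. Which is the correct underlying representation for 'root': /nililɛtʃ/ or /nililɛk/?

/nililɛtʃ/

In [nililɛkɔ] and [nililɛtʃe] the final segment of 'root' alternates: [k] ~ [tʃ].
The stem 'bird' ([pobɛfakɔ], [pobɛfake]) shows [k] unchanged in both environments, so [k] cannot be basic with [tʃ] derived before the ACC suffix.
The underlying segment must be /tʃ/; palato-alveolar /tʃ/ becomes [k] when no front vowel follows, yielding [k] there.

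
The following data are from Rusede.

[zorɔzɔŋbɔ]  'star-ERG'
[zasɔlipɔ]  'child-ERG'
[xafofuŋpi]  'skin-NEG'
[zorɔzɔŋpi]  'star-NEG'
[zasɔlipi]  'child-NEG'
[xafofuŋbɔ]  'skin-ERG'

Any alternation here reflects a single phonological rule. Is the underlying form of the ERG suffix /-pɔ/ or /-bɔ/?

The ERG suffix surfaces as [-bɔ] and [-pɔ], depending on the final segment of the stem.
The NEG suffix, which begins with [p], is invariant after every stem; so [p] is not altered by any rule here.
So the underlying form is /-bɔ/, and voiced stops become voiceless after a vowel.

/-bɔ/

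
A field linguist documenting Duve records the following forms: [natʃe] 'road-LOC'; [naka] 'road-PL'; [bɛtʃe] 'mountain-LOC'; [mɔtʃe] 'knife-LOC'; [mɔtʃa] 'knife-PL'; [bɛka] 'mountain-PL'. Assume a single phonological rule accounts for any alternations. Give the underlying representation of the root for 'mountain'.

/bɛk/

In [bɛka] and [bɛtʃe] the final segment of 'mountain' alternates: [k] ~ [tʃ].
If /tʃ/ were underlying and a rule turned it into [k] before the PL suffix, 'knife' would also alternate; but it has [tʃ] in both [mɔtʃa] and [mɔtʃe].
So /k/ is underlying, and a rule of palatalization before a front vowel — /k/ becomes palato-alveolar [tʃ] before a front vowel — gives [tʃ].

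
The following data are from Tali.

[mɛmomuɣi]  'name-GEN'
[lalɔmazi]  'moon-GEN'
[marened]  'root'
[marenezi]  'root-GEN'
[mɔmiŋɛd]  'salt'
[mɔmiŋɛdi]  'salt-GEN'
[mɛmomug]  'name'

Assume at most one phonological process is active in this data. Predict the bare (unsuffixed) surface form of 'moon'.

[lalɔmad]

The stem for 'root' ends in [z] in [marenezi] but [d] in [marened].
Compare 'salt', with invariant [d] in [mɔmiŋɛdi] and [mɔmiŋɛd]: an analysis with underlying /d/ and a rule producing [z] before the GEN suffix would wrongly predict alternation here too.
Therefore /z/ is basic and [d] is derived by word-final hardening (voiced fricatives become stops word-finally).
The one attested form of 'moon', [lalɔmazi], shows underlying /lalɔmaz/. Applying the same rule word-finally gives [lalɔmad].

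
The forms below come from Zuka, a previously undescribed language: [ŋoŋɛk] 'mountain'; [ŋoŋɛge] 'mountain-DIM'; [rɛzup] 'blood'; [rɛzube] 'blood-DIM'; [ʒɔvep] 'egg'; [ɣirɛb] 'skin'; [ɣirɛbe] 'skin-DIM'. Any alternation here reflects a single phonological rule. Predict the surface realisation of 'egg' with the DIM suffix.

[ʒɔvebe]

In [rɛzup] and [rɛzube] the final segment of 'blood' alternates: [p] ~ [b].
But 'skin' keeps [b] in both environments ([ɣirɛb], [ɣirɛbe]), so there is no rule changing /b/ to [p] in isolation.
Therefore /p/ is basic and [b] is derived by intervocalic voicing (voiceless stops become voiced between vowels).
The one attested form of 'egg', [ʒɔvep], shows underlying /ʒɔvep/. Applying the same rule between vowels gives [ʒɔvebe].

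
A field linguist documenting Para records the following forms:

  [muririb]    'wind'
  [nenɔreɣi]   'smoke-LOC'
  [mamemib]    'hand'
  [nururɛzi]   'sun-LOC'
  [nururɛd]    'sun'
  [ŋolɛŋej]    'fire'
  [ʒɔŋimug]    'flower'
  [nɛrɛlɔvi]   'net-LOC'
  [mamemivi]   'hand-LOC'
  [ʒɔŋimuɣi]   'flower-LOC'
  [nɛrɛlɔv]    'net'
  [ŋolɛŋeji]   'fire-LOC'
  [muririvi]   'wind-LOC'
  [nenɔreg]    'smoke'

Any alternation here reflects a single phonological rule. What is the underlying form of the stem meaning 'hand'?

/mamemib/

In [mamemivi] and [mamemib] the final segment of 'hand' alternates: [v] ~ [b].
If /v/ were underlying and a rule turned it into [b] in isolation, 'net' would also alternate; but it has [v] in both [nɛrɛlɔvi] and [nɛrɛlɔv].
The underlying segment must be /b/; voiced stops become fricatives between vowels, yielding [v] there.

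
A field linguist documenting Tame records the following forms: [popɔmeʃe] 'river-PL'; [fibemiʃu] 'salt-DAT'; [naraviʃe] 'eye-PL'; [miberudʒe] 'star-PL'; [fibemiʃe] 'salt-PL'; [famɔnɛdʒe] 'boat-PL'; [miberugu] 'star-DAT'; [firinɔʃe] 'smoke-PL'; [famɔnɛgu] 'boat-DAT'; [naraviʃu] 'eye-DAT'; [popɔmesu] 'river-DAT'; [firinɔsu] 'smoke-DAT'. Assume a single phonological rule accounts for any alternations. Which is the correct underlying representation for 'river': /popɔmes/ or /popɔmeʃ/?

The stem for 'river' ends in [s] in [popɔmesu] but [ʃ] in [popɔmeʃe].
But 'salt' keeps [ʃ] in both environments ([fibemiʃu], [fibemiʃe]), so there is no rule changing /ʃ/ to [s] before the DAT suffix.
So /s/ is underlying, and a rule of palatalization before a front vowel — /g/ and /s/ become palato-alveolar [dʒ] and [ʃ] before a front vowel — gives [ʃ].

/popɔmes/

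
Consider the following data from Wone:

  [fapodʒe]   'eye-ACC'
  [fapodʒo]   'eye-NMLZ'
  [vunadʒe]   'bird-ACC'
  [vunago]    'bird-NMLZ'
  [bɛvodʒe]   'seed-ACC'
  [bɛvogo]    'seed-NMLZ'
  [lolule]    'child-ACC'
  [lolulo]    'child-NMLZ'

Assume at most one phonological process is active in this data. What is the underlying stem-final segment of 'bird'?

The stem for 'bird' ends in [dʒ] in [vunadʒe] but [g] in [vunago].
The stem 'eye' ([fapodʒe], [fapodʒo]) shows [dʒ] unchanged in both environments, so [dʒ] cannot be basic with [g] derived before the NMLZ suffix.
So /g/ is underlying, and a rule of palatalization before a front vowel — /g/ becomes palato-alveolar [dʒ] before a front vowel — gives [dʒ].

/g/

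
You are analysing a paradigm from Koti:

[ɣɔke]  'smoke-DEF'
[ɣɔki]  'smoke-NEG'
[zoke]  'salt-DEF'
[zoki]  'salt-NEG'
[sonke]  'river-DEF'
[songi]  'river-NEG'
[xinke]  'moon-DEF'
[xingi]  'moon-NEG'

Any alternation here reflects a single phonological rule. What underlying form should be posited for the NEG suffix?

The NEG morpheme has two allomorphs, [-gi] and [-ki].
By contrast the DEF suffix keeps its initial [k] throughout — that segment must be underlying.
So the underlying form is /-gi/, and voiced stops become voiceless after a vowel.

/-gi/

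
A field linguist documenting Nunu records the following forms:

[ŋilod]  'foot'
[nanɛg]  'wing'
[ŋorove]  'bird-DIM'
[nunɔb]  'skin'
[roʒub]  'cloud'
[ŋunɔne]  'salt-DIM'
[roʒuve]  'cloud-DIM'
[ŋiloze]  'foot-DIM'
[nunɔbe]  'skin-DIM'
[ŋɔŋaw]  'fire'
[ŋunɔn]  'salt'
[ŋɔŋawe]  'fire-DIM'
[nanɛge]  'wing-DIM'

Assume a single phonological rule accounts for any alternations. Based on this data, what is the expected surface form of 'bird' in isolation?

The stem for 'cloud' ends in [b] in [roʒub] but [v] in [roʒuve].
The stem 'skin' ([nunɔb], [nunɔbe]) shows [b] unchanged in both environments, so [b] cannot be basic with [v] derived before the DIM suffix.
The underlying segment must be /v/; voiced fricatives become stops word-finally, yielding [b] there.
From [ŋorove] the stem 'bird' is /ŋorov/; word-finally this yields [ŋorob].

[ŋorob]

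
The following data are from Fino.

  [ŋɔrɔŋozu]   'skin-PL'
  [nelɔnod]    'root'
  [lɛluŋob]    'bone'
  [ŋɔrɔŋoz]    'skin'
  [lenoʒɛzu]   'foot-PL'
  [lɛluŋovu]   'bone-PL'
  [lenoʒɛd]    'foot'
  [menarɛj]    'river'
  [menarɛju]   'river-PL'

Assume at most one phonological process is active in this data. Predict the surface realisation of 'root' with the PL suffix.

[nelɔnozu]

'foot' shows [d] ~ [z] at the end of the stem ([lenoʒɛd] vs [lenoʒɛzu]).
If /z/ were underlying and a rule turned it into [d] in isolation, 'skin' would also alternate; but it has [z] in both [ŋɔrɔŋoz] and [ŋɔrɔŋozu].
Therefore /d/ is basic and [z] is derived by intervocalic spirantization (voiced stops become fricatives between vowels).
The one attested form of 'root', [nelɔnod], shows underlying /nelɔnod/. Applying the same rule between vowels gives [nelɔnozu].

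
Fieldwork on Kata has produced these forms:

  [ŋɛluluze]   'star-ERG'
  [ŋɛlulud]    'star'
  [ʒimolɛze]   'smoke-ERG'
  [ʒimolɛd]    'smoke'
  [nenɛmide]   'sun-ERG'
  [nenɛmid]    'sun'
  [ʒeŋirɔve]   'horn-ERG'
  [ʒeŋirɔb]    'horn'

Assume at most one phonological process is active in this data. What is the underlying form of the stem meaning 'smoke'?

/ʒimolɛz/

In [ʒimolɛze] and [ʒimolɛd] the final segment of 'smoke' alternates: [z] ~ [d].
Compare 'sun', with invariant [d] in [nenɛmide] and [nenɛmid]: an analysis with underlying /d/ and a rule producing [z] before the ERG suffix would wrongly predict alternation here too.
The underlying segment must be /z/; voiced fricatives become stops word-finally, yielding [d] there.
The underlying form of 'smoke' is therefore /ʒimolɛz/.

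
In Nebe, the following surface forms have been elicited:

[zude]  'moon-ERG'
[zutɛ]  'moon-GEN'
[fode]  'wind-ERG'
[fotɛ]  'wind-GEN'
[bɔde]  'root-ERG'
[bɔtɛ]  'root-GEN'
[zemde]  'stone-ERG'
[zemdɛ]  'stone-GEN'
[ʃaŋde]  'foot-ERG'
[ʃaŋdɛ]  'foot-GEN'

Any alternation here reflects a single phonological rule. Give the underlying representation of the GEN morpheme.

The GEN morpheme has two allomorphs, [-dɛ] and [-tɛ].
The ERG suffix, which begins with [d], is invariant after every stem; so [d] is not altered by any rule here.
The GEN suffix is therefore /-tɛ/ underlyingly, with post-nasal voicing: voiceless stops become voiced after a nasal.

/-tɛ/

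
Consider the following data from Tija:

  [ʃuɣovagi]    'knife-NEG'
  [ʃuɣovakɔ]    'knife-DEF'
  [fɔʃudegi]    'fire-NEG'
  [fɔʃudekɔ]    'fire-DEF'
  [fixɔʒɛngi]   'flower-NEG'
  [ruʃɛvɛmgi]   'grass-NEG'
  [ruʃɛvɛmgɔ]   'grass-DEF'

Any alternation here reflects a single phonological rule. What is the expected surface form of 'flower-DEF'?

The DEF morpheme has two allomorphs, [-gɔ] and [-kɔ].
The NEG suffix, which begins with [g], is invariant after every stem; so [g] is not altered by any rule here.
So the underlying form is /-kɔ/, and voiceless stops become voiced after a nasal.
After 'flower', which ends in a nasal, the suffix surfaces as [-gɔ], giving [fixɔʒɛngɔ].

[fixɔʒɛngɔ]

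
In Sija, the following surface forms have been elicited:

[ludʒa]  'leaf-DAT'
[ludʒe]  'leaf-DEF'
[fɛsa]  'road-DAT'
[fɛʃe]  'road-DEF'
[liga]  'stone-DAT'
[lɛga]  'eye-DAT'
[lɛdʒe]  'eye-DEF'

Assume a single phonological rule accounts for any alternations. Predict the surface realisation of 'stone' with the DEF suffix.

[lidʒe]

The stem for 'eye' ends in [g] in [lɛga] but [dʒ] in [lɛdʒe].
Compare 'leaf', with invariant [dʒ] in [ludʒa] and [ludʒe]: an analysis with underlying /dʒ/ and a rule producing [g] before the DAT suffix would wrongly predict alternation here too.
The alternation reflects palatalization before a front vowel: /g/ and /s/ become palato-alveolar [dʒ] and [ʃ] before a front vowel. /g/ is underlying.
The one attested form of 'stone', [liga], shows underlying /lig/. Applying the same rule before a front vowel gives [lidʒe].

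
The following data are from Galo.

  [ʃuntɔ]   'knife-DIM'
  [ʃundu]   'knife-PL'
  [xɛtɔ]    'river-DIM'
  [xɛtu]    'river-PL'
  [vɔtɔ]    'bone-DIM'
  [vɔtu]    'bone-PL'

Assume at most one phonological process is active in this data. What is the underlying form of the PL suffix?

The PL morpheme has two allomorphs, [-du] and [-tu].
The DIM suffix, which begins with [t], is invariant after every stem; so [t] is not altered by any rule here.
So the underlying form is /-du/, and voiced stops become voiceless after a vowel.

/-du/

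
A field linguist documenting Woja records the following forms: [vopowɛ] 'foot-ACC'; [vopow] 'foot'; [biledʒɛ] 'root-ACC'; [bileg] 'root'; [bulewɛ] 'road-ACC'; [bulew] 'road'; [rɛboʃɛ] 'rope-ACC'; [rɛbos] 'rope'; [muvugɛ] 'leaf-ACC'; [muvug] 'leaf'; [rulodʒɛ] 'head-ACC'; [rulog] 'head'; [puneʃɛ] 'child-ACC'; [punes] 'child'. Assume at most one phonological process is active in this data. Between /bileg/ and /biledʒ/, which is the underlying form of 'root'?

/biledʒ/

The root 'root' surfaces as [biledʒɛ] and [bileg], with a stem-final [dʒ] ~ [g] alternation.
The stem 'leaf' ([muvugɛ], [muvug]) shows [g] unchanged in both environments, so [g] cannot be basic with [dʒ] derived before the ACC suffix.
The alternation reflects depalatalization: palato-alveolar /dʒ/ and /ʃ/ become [g] and [s] when no front vowel follows. /dʒ/ is underlying.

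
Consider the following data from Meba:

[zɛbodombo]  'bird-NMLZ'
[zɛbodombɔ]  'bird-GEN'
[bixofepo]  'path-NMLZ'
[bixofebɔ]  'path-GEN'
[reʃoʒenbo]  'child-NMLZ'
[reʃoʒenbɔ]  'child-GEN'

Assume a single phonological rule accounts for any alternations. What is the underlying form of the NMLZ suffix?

The NMLZ suffix surfaces as [-bo] and [-po], depending on the final segment of the stem.
By contrast the GEN suffix keeps its initial [b] throughout — that segment must be underlying.
So the underlying form is /-po/, and voiceless stops become voiced after a nasal.

/-po/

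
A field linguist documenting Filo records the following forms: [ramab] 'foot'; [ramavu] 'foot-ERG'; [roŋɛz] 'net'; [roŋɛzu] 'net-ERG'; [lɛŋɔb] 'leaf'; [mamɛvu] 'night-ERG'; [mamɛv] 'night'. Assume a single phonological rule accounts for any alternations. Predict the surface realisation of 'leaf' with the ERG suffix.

'foot' shows [v] ~ [b] at the end of the stem ([ramavu] vs [ramab]).
But 'night' keeps [v] in both environments ([mamɛvu], [mamɛv]), so there is no rule changing /v/ to [b] in isolation.
The underlying segment must be /b/; voiced stops become fricatives between vowels, yielding [v] there.
From [lɛŋɔb] the stem 'leaf' is /lɛŋɔb/; between vowels this yields [lɛŋɔvu].

[lɛŋɔvu]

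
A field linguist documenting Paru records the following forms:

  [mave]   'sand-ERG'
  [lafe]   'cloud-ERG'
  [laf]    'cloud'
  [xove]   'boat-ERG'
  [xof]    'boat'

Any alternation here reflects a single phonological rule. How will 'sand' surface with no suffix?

[maf]

The stem for 'boat' ends in [v] in [xove] but [f] in [xof].
If /f/ were underlying and a rule turned it into [v] before the ERG suffix, 'cloud' would also alternate; but it has [f] in both [lafe] and [laf].
So /v/ is underlying, and a rule of word-final obstruent devoicing — voiced obstruents become voiceless word-finally — gives [f].
The one attested form of 'sand', [mave], shows underlying /mav/. Applying the same rule word-finally gives [maf].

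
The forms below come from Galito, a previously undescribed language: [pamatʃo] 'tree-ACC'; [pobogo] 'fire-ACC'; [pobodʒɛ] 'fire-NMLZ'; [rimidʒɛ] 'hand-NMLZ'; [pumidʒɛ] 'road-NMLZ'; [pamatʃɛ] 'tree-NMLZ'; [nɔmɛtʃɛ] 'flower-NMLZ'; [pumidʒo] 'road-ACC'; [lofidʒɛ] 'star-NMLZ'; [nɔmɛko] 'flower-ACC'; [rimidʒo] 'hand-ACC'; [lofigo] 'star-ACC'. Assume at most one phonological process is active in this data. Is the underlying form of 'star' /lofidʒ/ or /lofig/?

/lofig/

The root 'star' surfaces as [lofidʒɛ] and [lofigo], with a stem-final [dʒ] ~ [g] alternation.
If /dʒ/ were underlying and a rule turned it into [g] before the ACC suffix, 'hand' would also alternate; but it has [dʒ] in both [rimidʒɛ] and [rimidʒo].
The alternation reflects palatalization before a front vowel: /k/ and /g/ become palato-alveolar [tʃ] and [dʒ] before a front vowel. /g/ is underlying.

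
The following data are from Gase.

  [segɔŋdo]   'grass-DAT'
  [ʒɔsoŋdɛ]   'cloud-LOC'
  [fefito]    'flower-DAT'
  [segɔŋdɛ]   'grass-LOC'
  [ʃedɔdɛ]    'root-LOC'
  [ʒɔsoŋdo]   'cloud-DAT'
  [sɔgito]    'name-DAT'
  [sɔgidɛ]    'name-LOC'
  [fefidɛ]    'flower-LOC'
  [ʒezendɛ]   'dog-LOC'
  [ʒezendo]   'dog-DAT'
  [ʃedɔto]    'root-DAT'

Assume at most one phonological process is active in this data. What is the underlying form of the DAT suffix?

/-to/

The DAT suffix surfaces as [-do] and [-to], depending on the final segment of the stem.
By contrast the LOC suffix keeps its initial [d] throughout — that segment must be underlying.
The DAT suffix is therefore /-to/ underlyingly, with post-nasal voicing: voiceless stops become voiced after a nasal.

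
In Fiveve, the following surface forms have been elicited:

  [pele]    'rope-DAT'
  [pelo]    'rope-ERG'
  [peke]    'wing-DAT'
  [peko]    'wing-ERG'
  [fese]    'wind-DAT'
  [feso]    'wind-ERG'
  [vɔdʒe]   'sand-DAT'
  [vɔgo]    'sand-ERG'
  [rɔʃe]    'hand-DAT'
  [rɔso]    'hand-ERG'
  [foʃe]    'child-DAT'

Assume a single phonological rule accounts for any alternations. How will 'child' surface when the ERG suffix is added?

In [rɔʃe] and [rɔso] the final segment of 'hand' alternates: [ʃ] ~ [s].
But 'wind' keeps [s] in both environments ([fese], [feso]), so there is no rule changing /s/ to [ʃ] before the DAT suffix.
The underlying segment must be /ʃ/; palato-alveolar /dʒ/ and /ʃ/ become [g] and [s] when no front vowel follows, yielding [s] there.
The one attested form of 'child', [foʃe], shows underlying /foʃ/. Applying the same rule when no front vowel follows gives [foso].

[foso]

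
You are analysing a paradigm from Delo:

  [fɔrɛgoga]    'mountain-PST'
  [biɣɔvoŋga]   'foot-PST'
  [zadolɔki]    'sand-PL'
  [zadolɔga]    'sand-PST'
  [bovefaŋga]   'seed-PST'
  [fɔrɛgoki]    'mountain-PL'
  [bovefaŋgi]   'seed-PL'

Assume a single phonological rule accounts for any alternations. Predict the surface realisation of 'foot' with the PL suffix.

The PL suffix surfaces as [-gi] and [-ki], depending on the final segment of the stem.
By contrast the PST suffix keeps its initial [g] throughout — that segment must be underlying.
So the underlying form is /-ki/, and voiceless stops become voiced after a nasal.
After 'foot', which ends in a nasal, the suffix surfaces as [-gi], giving [biɣɔvoŋgi].

[biɣɔvoŋgi]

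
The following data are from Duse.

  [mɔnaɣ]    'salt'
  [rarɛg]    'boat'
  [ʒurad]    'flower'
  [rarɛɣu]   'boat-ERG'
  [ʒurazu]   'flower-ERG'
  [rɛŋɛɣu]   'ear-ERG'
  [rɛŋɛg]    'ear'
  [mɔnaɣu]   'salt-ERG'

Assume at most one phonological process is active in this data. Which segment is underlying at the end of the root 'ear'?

The root 'ear' surfaces as [rɛŋɛg] and [rɛŋɛɣu], with a stem-final [g] ~ [ɣ] alternation.
If /ɣ/ were underlying and a rule turned it into [g] in isolation, 'salt' would also alternate; but it has [ɣ] in both [mɔnaɣ] and [mɔnaɣu].
The alternation reflects intervocalic spirantization: voiced stops become fricatives between vowels. /g/ is underlying.

/g/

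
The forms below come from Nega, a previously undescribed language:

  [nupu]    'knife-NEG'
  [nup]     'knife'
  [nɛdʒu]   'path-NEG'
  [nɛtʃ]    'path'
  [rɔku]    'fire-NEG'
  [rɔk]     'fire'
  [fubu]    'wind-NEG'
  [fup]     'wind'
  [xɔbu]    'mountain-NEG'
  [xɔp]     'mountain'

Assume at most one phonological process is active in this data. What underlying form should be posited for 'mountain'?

'mountain' shows [b] ~ [p] at the end of the stem ([xɔbu] vs [xɔp]).
The stem 'knife' ([nupu], [nup]) shows [p] unchanged in both environments, so [p] cannot be basic with [b] derived before the NEG suffix.
Therefore /b/ is basic and [p] is derived by word-final obstruent devoicing (voiced obstruents become voiceless word-finally).

/xɔb/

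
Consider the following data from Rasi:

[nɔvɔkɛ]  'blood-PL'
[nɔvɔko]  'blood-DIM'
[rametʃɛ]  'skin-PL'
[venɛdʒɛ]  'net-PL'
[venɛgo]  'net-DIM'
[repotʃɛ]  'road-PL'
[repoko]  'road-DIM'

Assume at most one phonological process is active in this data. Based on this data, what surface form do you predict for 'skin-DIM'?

In [repotʃɛ] and [repoko] the final segment of 'road' alternates: [tʃ] ~ [k].
If /k/ were underlying and a rule turned it into [tʃ] before the PL suffix, 'blood' would also alternate; but it has [k] in both [nɔvɔkɛ] and [nɔvɔko].
Therefore /tʃ/ is basic and [k] is derived by depalatalization (palato-alveolar /tʃ/ and /dʒ/ become [k] and [g] when no front vowel follows).
From [rametʃɛ] the stem 'skin' is /rametʃ/; when no front vowel follows this yields [rameko].

[rameko]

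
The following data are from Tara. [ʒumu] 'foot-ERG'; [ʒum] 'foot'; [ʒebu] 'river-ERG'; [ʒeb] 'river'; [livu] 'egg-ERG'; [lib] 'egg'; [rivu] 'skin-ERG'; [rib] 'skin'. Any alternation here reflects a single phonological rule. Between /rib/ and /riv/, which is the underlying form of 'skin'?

In [rivu] and [rib] the final segment of 'skin' alternates: [v] ~ [b].
If /b/ were underlying and a rule turned it into [v] before the ERG suffix, 'river' would also alternate; but it has [b] in both [ʒebu] and [ʒeb].
The alternation reflects word-final hardening: voiced fricatives become stops word-finally. /v/ is underlying.

/riv/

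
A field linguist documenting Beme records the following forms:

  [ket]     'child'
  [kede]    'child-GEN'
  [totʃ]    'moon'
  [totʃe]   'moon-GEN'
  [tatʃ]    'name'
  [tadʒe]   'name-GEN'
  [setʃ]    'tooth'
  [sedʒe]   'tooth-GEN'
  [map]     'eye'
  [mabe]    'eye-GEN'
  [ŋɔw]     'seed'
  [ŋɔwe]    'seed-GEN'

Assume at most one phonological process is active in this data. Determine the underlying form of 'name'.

/tadʒ/

In [tatʃ] and [tadʒe] the final segment of 'name' alternates: [tʃ] ~ [dʒ].
Compare 'moon', with invariant [tʃ] in [totʃ] and [totʃe]: an analysis with underlying /tʃ/ and a rule producing [dʒ] before the GEN suffix would wrongly predict alternation here too.
Therefore /dʒ/ is basic and [tʃ] is derived by word-final obstruent devoicing (voiced obstruents become voiceless word-finally).
So 'name' = /tadʒ/.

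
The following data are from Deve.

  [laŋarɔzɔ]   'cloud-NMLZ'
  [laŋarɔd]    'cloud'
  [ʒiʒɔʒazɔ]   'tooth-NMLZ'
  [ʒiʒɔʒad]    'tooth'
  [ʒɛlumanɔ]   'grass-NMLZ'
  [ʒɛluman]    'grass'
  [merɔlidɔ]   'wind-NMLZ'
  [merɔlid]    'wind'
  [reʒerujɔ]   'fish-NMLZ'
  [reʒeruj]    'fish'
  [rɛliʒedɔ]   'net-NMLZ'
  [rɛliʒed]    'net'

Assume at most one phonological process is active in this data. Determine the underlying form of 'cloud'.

/laŋarɔz/

The root 'cloud' surfaces as [laŋarɔzɔ] and [laŋarɔd], with a stem-final [z] ~ [d] alternation.
But 'net' keeps [d] in both environments ([rɛliʒedɔ], [rɛliʒed]), so there is no rule changing /d/ to [z] before the NMLZ suffix.
So /z/ is underlying, and a rule of word-final hardening — voiced fricatives become stops word-finally — gives [d].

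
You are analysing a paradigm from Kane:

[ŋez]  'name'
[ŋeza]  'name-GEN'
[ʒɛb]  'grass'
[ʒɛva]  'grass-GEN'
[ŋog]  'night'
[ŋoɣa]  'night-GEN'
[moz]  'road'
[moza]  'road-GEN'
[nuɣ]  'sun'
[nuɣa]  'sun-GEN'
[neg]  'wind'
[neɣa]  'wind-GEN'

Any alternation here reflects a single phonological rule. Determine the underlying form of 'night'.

/ŋog/

The stem for 'night' ends in [g] in [ŋog] but [ɣ] in [ŋoɣa].
If /ɣ/ were underlying and a rule turned it into [g] in isolation, 'sun' would also alternate; but it has [ɣ] in both [nuɣ] and [nuɣa].
So /g/ is underlying, and a rule of intervocalic spirantization — voiced stops become fricatives between vowels — gives [ɣ].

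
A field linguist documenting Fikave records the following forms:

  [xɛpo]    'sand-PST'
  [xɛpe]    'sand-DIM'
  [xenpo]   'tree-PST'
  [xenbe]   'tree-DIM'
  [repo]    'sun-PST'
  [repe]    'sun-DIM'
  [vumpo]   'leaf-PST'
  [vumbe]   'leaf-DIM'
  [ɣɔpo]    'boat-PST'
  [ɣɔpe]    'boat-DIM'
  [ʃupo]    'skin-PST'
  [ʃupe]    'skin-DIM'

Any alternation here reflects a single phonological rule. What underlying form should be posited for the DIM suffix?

/-be/

The DIM morpheme has two allomorphs, [-be] and [-pe].
By contrast the PST suffix keeps its initial [p] throughout — that segment must be underlying.
So the underlying form is /-be/, and voiced stops become voiceless after a vowel.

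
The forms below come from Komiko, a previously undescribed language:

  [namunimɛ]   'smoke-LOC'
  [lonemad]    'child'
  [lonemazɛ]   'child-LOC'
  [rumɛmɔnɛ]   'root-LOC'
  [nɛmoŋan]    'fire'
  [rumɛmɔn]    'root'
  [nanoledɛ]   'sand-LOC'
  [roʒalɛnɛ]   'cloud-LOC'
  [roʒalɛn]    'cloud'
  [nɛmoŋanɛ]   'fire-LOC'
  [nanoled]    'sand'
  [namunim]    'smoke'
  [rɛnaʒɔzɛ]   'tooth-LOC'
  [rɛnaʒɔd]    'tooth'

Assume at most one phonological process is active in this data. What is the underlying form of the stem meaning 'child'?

The root 'child' surfaces as [lonemad] and [lonemazɛ], with a stem-final [d] ~ [z] alternation.
The stem 'sand' ([nanoled], [nanoledɛ]) shows [d] unchanged in both environments, so [d] cannot be basic with [z] derived before the LOC suffix.
Therefore /z/ is basic and [d] is derived by word-final hardening (voiced fricatives become stops word-finally).
Hence 'child' is /lonemaz/ underlyingly.

/lonemaz/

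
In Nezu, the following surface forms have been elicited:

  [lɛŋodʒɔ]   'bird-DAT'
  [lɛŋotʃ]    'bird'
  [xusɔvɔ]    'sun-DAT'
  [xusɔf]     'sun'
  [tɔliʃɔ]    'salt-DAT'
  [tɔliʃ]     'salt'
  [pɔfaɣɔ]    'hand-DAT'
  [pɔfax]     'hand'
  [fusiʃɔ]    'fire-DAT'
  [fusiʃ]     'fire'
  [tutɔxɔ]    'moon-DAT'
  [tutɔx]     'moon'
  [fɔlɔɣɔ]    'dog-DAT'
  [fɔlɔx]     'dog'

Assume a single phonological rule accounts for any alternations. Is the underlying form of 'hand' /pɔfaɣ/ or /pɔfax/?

The root 'hand' surfaces as [pɔfaɣɔ] and [pɔfax], with a stem-final [ɣ] ~ [x] alternation.
But 'moon' keeps [x] in both environments ([tutɔxɔ], [tutɔx]), so there is no rule changing /x/ to [ɣ] before the DAT suffix.
Therefore /ɣ/ is basic and [x] is derived by word-final obstruent devoicing (voiced obstruents become voiceless word-finally).

/pɔfaɣ/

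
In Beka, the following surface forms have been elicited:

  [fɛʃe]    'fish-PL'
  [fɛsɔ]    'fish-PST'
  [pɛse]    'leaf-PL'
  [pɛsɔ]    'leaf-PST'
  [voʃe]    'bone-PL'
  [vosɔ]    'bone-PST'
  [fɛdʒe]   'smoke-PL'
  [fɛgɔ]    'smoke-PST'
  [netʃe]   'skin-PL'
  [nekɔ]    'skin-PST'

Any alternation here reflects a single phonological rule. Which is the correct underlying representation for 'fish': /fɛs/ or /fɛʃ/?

/fɛʃ/

The root 'fish' surfaces as [fɛʃe] and [fɛsɔ], with a stem-final [ʃ] ~ [s] alternation.
The stem 'leaf' ([pɛse], [pɛsɔ]) shows [s] unchanged in both environments, so [s] cannot be basic with [ʃ] derived before the PL suffix.
The alternation reflects depalatalization: palato-alveolar /tʃ/, /dʒ/ and /ʃ/ become [k], [g] and [s] when no front vowel follows. /ʃ/ is underlying.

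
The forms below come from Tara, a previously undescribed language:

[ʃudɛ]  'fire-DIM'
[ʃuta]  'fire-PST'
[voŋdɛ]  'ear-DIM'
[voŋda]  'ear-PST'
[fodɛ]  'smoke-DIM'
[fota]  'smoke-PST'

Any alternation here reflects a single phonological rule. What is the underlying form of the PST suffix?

The PST suffix surfaces as [-da] and [-ta], depending on the final segment of the stem.
By contrast the DIM suffix keeps its initial [d] throughout — that segment must be underlying.
The PST suffix is therefore /-ta/ underlyingly, with post-nasal voicing: voiceless stops become voiced after a nasal.

/-ta/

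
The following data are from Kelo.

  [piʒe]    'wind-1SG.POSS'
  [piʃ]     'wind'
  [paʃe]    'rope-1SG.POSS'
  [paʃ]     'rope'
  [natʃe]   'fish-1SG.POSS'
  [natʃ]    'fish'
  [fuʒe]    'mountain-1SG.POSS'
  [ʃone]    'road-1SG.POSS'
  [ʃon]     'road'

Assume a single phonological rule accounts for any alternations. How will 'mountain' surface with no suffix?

The root 'wind' surfaces as [piʒe] and [piʃ], with a stem-final [ʒ] ~ [ʃ] alternation.
Compare 'rope', with invariant [ʃ] in [paʃe] and [paʃ]: an analysis with underlying /ʃ/ and a rule producing [ʒ] before the 1SG.POSS suffix would wrongly predict alternation here too.
Therefore /ʒ/ is basic and [ʃ] is derived by word-final obstruent devoicing (voiced obstruents become voiceless word-finally).
The one attested form of 'mountain', [fuʒe], shows underlying /fuʒ/. Applying the same rule word-finally gives [fuʃ].

[fuʃ]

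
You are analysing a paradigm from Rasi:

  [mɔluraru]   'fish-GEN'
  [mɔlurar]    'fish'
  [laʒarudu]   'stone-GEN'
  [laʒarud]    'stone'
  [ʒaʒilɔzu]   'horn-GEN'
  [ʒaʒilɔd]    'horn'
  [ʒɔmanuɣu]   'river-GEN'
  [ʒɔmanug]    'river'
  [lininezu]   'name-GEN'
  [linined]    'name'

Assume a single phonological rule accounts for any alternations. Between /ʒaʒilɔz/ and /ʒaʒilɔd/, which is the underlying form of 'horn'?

The root 'horn' surfaces as [ʒaʒilɔzu] and [ʒaʒilɔd], with a stem-final [z] ~ [d] alternation.
Compare 'stone', with invariant [d] in [laʒarudu] and [laʒarud]: an analysis with underlying /d/ and a rule producing [z] before the GEN suffix would wrongly predict alternation here too.
Therefore /z/ is basic and [d] is derived by word-final hardening (voiced fricatives become stops word-finally).

/ʒaʒilɔz/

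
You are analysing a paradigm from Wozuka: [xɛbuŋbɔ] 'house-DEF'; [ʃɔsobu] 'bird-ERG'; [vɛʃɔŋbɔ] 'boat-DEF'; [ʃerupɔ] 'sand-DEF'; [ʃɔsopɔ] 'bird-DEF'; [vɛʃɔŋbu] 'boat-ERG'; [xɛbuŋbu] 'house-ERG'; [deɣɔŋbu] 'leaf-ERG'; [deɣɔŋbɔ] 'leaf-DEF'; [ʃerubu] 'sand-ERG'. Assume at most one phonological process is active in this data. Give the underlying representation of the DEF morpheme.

/-pɔ/

The DEF morpheme has two allomorphs, [-bɔ] and [-pɔ].
The ERG suffix, which begins with [b], is invariant after every stem; so [b] is not altered by any rule here.
The DEF suffix is therefore /-pɔ/ underlyingly, with post-nasal voicing: voiceless stops become voiced after a nasal.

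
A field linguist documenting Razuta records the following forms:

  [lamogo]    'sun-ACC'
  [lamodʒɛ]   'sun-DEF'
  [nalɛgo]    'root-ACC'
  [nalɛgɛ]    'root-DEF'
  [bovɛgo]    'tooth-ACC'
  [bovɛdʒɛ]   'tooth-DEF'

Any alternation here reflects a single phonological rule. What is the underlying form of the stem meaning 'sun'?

/lamodʒ/

The stem for 'sun' ends in [g] in [lamogo] but [dʒ] in [lamodʒɛ].
Compare 'root', with invariant [g] in [nalɛgo] and [nalɛgɛ]: an analysis with underlying /g/ and a rule producing [dʒ] before the DEF suffix would wrongly predict alternation here too.
The alternation reflects depalatalization: palato-alveolar /dʒ/ becomes [g] when no front vowel follows. /dʒ/ is underlying.
The underlying form of 'sun' is therefore /lamodʒ/.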